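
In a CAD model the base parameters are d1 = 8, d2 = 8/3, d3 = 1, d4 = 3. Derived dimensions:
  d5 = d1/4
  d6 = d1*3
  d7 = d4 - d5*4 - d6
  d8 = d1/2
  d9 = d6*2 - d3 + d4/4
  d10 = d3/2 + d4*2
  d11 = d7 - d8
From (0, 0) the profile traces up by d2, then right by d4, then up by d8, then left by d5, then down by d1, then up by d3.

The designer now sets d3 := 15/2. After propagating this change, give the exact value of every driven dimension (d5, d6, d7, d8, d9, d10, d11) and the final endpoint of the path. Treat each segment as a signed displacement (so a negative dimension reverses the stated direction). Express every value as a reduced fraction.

Apply edit: d3 := 15/2
  d5 = d1/4 = 2
  d6 = d1*3 = 24
  d7 = d4 - d5*4 - d6 = -29
  d8 = d1/2 = 4
  d9 = d6*2 - d3 + d4/4 = 165/4
  d10 = d3/2 + d4*2 = 39/4
  d11 = d7 - d8 = -33
Walk from origin (0, 0):
  seg 1: up by d2 = 8/3 → (0, 8/3)
  seg 2: right by d4 = 3 → (3, 8/3)
  seg 3: up by d8 = 4 → (3, 20/3)
  seg 4: left by d5 = 2 → (1, 20/3)
  seg 5: down by d1 = 8 → (1, -4/3)
  seg 6: up by d3 = 15/2 → (1, 37/6)

d5 = 2
d6 = 24
d7 = -29
d8 = 4
d9 = 165/4
d10 = 39/4
d11 = -33
endpoint = (1, 37/6)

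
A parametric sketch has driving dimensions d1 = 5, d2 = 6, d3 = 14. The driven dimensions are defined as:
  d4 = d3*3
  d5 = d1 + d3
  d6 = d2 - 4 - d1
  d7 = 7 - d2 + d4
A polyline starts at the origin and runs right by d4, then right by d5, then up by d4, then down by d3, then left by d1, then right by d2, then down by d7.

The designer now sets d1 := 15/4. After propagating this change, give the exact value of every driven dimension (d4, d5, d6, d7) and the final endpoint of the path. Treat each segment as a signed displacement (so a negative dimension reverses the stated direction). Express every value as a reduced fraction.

Apply edit: d1 := 15/4
  d4 = d3*3 = 42
  d5 = d1 + d3 = 71/4
  d6 = d2 - 4 - d1 = -7/4
  d7 = 7 - d2 + d4 = 43
Walk from origin (0, 0):
  seg 1: right by d4 = 42 → (42, 0)
  seg 2: right by d5 = 71/4 → (239/4, 0)
  seg 3: up by d4 = 42 → (239/4, 42)
  seg 4: down by d3 = 14 → (239/4, 28)
  seg 5: left by d1 = 15/4 → (56, 28)
  seg 6: right by d2 = 6 → (62, 28)
  seg 7: down by d7 = 43 → (62, -15)

d4 = 42
d5 = 71/4
d6 = -7/4
d7 = 43
endpoint = (62, -15)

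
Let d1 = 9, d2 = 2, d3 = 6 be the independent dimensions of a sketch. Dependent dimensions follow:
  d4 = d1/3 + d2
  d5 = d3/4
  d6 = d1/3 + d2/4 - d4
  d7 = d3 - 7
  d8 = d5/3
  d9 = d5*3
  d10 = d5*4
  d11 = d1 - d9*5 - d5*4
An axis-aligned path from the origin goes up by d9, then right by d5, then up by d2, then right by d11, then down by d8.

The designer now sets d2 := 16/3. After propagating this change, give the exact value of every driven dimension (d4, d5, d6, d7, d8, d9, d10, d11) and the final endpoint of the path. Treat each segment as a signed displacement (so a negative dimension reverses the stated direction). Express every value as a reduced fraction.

d4 = 25/3
d5 = 3/2
d6 = -4
d7 = -1
d8 = 1/2
d9 = 9/2
d10 = 6
d11 = -39/2
endpoint = (-18, 28/3)

Apply edit: d2 := 16/3
  d4 = d1/3 + d2 = 25/3
  d5 = d3/4 = 3/2
  d6 = d1/3 + d2/4 - d4 = -4
  d7 = d3 - 7 = -1
  d8 = d5/3 = 1/2
  d9 = d5*3 = 9/2
  d10 = d5*4 = 6
  d11 = d1 - d9*5 - d5*4 = -39/2
Walk from origin (0, 0):
  seg 1: up by d9 = 9/2 → (0, 9/2)
  seg 2: right by d5 = 3/2 → (3/2, 9/2)
  seg 3: up by d2 = 16/3 → (3/2, 59/6)
  seg 4: right by d11 = -39/2 → (-18, 59/6)
  seg 5: down by d8 = 1/2 → (-18, 28/3)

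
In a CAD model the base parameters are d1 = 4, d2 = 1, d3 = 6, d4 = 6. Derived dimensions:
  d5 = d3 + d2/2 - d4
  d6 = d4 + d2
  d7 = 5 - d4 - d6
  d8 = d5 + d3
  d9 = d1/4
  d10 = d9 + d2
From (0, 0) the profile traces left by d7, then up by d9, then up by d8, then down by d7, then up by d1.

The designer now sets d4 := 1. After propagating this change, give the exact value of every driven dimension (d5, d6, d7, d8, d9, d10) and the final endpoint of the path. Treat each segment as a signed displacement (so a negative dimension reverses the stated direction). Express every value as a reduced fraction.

d5 = 11/2
d6 = 2
d7 = 2
d8 = 23/2
d9 = 1
d10 = 2
endpoint = (-2, 29/2)

Apply edit: d4 := 1
  d5 = d3 + d2/2 - d4 = 11/2
  d6 = d4 + d2 = 2
  d7 = 5 - d4 - d6 = 2
  d8 = d5 + d3 = 23/2
  d9 = d1/4 = 1
  d10 = d9 + d2 = 2
Walk from origin (0, 0):
  seg 1: left by d7 = 2 → (-2, 0)
  seg 2: up by d9 = 1 → (-2, 1)
  seg 3: up by d8 = 23/2 → (-2, 25/2)
  seg 4: down by d7 = 2 → (-2, 21/2)
  seg 5: up by d1 = 4 → (-2, 29/2)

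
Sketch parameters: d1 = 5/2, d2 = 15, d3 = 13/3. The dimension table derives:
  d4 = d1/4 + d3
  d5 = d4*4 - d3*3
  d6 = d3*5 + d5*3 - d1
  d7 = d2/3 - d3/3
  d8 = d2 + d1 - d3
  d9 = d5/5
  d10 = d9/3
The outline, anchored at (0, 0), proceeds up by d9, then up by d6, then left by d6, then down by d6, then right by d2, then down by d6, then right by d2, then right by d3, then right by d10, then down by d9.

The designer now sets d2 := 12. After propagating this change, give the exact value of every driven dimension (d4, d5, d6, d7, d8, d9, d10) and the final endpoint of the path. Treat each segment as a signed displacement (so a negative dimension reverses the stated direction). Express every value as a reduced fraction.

Apply edit: d2 := 12
  d4 = d1/4 + d3 = 119/24
  d5 = d4*4 - d3*3 = 41/6
  d6 = d3*5 + d5*3 - d1 = 119/3
  d7 = d2/3 - d3/3 = 23/9
  d8 = d2 + d1 - d3 = 61/6
  d9 = d5/5 = 41/30
  d10 = d9/3 = 41/90
Walk from origin (0, 0):
  seg 1: up by d9 = 41/30 → (0, 41/30)
  seg 2: up by d6 = 119/3 → (0, 1231/30)
  seg 3: left by d6 = 119/3 → (-119/3, 1231/30)
  seg 4: down by d6 = 119/3 → (-119/3, 41/30)
  seg 5: right by d2 = 12 → (-83/3, 41/30)
  seg 6: down by d6 = 119/3 → (-83/3, -383/10)
  seg 7: right by d2 = 12 → (-47/3, -383/10)
  seg 8: right by d3 = 13/3 → (-34/3, -383/10)
  seg 9: right by d10 = 41/90 → (-979/90, -383/10)
  seg 10: down by d9 = 41/30 → (-979/90, -119/3)

d4 = 119/24
d5 = 41/6
d6 = 119/3
d7 = 23/9
d8 = 61/6
d9 = 41/30
d10 = 41/90
endpoint = (-979/90, -119/3)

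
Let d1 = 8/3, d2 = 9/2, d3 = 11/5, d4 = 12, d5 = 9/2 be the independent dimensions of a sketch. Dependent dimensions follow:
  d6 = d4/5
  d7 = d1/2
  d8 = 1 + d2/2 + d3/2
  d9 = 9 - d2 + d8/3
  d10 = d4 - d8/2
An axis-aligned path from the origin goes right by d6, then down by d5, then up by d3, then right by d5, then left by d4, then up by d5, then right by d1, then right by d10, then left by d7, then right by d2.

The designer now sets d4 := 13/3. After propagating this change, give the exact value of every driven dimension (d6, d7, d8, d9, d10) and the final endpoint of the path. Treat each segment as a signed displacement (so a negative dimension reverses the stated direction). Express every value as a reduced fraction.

d6 = 13/15
d7 = 4/3
d8 = 87/20
d9 = 119/20
d10 = 259/120
endpoint = (361/40, 11/5)

Apply edit: d4 := 13/3
  d6 = d4/5 = 13/15
  d7 = d1/2 = 4/3
  d8 = 1 + d2/2 + d3/2 = 87/20
  d9 = 9 - d2 + d8/3 = 119/20
  d10 = d4 - d8/2 = 259/120
Walk from origin (0, 0):
  seg 1: right by d6 = 13/15 → (13/15, 0)
  seg 2: down by d5 = 9/2 → (13/15, -9/2)
  seg 3: up by d3 = 11/5 → (13/15, -23/10)
  seg 4: right by d5 = 9/2 → (161/30, -23/10)
  seg 5: left by d4 = 13/3 → (31/30, -23/10)
  seg 6: up by d5 = 9/2 → (31/30, 11/5)
  seg 7: right by d1 = 8/3 → (37/10, 11/5)
  seg 8: right by d10 = 259/120 → (703/120, 11/5)
  seg 9: left by d7 = 4/3 → (181/40, 11/5)
  seg 10: right by d2 = 9/2 → (361/40, 11/5)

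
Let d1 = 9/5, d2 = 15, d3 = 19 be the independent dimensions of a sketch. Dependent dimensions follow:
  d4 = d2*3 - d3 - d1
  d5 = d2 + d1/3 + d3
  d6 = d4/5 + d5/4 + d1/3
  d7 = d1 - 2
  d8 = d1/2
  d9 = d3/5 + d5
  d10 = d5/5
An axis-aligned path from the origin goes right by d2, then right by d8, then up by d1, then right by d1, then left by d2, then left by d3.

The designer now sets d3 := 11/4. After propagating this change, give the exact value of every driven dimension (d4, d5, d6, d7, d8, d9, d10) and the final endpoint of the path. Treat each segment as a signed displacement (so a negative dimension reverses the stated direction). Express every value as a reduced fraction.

d4 = 809/20
d5 = 367/20
d6 = 5311/400
d7 = -1/5
d8 = 9/10
d9 = 189/10
d10 = 367/100
endpoint = (-1/20, 9/5)

Apply edit: d3 := 11/4
  d4 = d2*3 - d3 - d1 = 809/20
  d5 = d2 + d1/3 + d3 = 367/20
  d6 = d4/5 + d5/4 + d1/3 = 5311/400
  d7 = d1 - 2 = -1/5
  d8 = d1/2 = 9/10
  d9 = d3/5 + d5 = 189/10
  d10 = d5/5 = 367/100
Walk from origin (0, 0):
  seg 1: right by d2 = 15 → (15, 0)
  seg 2: right by d8 = 9/10 → (159/10, 0)
  seg 3: up by d1 = 9/5 → (159/10, 9/5)
  seg 4: right by d1 = 9/5 → (177/10, 9/5)
  seg 5: left by d2 = 15 → (27/10, 9/5)
  seg 6: left by d3 = 11/4 → (-1/20, 9/5)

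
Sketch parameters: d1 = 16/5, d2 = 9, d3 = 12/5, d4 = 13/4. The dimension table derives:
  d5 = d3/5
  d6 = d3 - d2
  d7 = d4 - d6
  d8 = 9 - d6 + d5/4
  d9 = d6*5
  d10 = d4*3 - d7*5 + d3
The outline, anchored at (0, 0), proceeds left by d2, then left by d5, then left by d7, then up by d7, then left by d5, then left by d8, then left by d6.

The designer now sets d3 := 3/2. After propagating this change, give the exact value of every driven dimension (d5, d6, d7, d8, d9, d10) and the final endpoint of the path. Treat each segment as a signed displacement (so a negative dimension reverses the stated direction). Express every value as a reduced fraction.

d5 = 3/10
d6 = -15/2
d7 = 43/4
d8 = 663/40
d9 = -75/2
d10 = -85/2
endpoint = (-1177/40, 43/4)

Apply edit: d3 := 3/2
  d5 = d3/5 = 3/10
  d6 = d3 - d2 = -15/2
  d7 = d4 - d6 = 43/4
  d8 = 9 - d6 + d5/4 = 663/40
  d9 = d6*5 = -75/2
  d10 = d4*3 - d7*5 + d3 = -85/2
Walk from origin (0, 0):
  seg 1: left by d2 = 9 → (-9, 0)
  seg 2: left by d5 = 3/10 → (-93/10, 0)
  seg 3: left by d7 = 43/4 → (-401/20, 0)
  seg 4: up by d7 = 43/4 → (-401/20, 43/4)
  seg 5: left by d5 = 3/10 → (-407/20, 43/4)
  seg 6: left by d8 = 663/40 → (-1477/40, 43/4)
  seg 7: left by d6 = -15/2 → (-1177/40, 43/4)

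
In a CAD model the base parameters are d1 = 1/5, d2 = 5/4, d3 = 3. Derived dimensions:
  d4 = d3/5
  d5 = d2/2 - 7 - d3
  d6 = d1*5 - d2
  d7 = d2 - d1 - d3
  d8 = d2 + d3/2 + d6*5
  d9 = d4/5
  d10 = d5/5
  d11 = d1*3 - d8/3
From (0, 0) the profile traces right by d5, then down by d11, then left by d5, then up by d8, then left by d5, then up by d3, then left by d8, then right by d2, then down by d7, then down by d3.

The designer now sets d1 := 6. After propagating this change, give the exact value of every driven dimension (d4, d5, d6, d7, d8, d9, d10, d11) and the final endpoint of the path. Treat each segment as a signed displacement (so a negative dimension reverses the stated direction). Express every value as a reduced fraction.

d4 = 3/5
d5 = -75/8
d6 = 115/4
d7 = -31/4
d8 = 293/2
d9 = 3/25
d10 = -15/8
d11 = -185/6
endpoint = (-1087/8, 2221/12)

Apply edit: d1 := 6
  d4 = d3/5 = 3/5
  d5 = d2/2 - 7 - d3 = -75/8
  d6 = d1*5 - d2 = 115/4
  d7 = d2 - d1 - d3 = -31/4
  d8 = d2 + d3/2 + d6*5 = 293/2
  d9 = d4/5 = 3/25
  d10 = d5/5 = -15/8
  d11 = d1*3 - d8/3 = -185/6
Walk from origin (0, 0):
  seg 1: right by d5 = -75/8 → (-75/8, 0)
  seg 2: down by d11 = -185/6 → (-75/8, 185/6)
  seg 3: left by d5 = -75/8 → (0, 185/6)
  seg 4: up by d8 = 293/2 → (0, 532/3)
  seg 5: left by d5 = -75/8 → (75/8, 532/3)
  seg 6: up by d3 = 3 → (75/8, 541/3)
  seg 7: left by d8 = 293/2 → (-1097/8, 541/3)
  seg 8: right by d2 = 5/4 → (-1087/8, 541/3)
  seg 9: down by d7 = -31/4 → (-1087/8, 2257/12)
  seg 10: down by d3 = 3 → (-1087/8, 2221/12)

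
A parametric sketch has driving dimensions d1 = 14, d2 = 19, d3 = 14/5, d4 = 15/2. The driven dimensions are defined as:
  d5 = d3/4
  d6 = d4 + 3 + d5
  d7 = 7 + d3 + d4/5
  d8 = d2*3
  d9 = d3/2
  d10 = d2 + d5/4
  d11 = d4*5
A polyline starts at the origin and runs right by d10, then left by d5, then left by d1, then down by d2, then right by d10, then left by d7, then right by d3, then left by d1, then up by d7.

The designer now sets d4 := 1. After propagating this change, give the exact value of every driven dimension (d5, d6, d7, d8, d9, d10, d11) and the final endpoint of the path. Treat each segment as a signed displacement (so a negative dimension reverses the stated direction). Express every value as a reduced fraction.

d5 = 7/10
d6 = 47/10
d7 = 10
d8 = 57
d9 = 7/5
d10 = 767/40
d11 = 5
endpoint = (49/20, -9)

Apply edit: d4 := 1
  d5 = d3/4 = 7/10
  d6 = d4 + 3 + d5 = 47/10
  d7 = 7 + d3 + d4/5 = 10
  d8 = d2*3 = 57
  d9 = d3/2 = 7/5
  d10 = d2 + d5/4 = 767/40
  d11 = d4*5 = 5
Walk from origin (0, 0):
  seg 1: right by d10 = 767/40 → (767/40, 0)
  seg 2: left by d5 = 7/10 → (739/40, 0)
  seg 3: left by d1 = 14 → (179/40, 0)
  seg 4: down by d2 = 19 → (179/40, -19)
  seg 5: right by d10 = 767/40 → (473/20, -19)
  seg 6: left by d7 = 10 → (273/20, -19)
  seg 7: right by d3 = 14/5 → (329/20, -19)
  seg 8: left by d1 = 14 → (49/20, -19)
  seg 9: up by d7 = 10 → (49/20, -9)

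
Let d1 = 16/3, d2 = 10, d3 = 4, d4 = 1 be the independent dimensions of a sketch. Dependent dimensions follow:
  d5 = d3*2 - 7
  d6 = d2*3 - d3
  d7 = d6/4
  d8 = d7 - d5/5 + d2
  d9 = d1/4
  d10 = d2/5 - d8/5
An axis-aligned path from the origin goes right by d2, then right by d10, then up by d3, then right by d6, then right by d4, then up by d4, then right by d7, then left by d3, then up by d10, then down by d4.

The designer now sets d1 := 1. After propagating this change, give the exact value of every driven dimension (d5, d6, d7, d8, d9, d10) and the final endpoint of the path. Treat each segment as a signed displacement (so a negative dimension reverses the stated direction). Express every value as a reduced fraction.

Apply edit: d1 := 1
  d5 = d3*2 - 7 = 1
  d6 = d2*3 - d3 = 26
  d7 = d6/4 = 13/2
  d8 = d7 - d5/5 + d2 = 163/10
  d9 = d1/4 = 1/4
  d10 = d2/5 - d8/5 = -63/50
Walk from origin (0, 0):
  seg 1: right by d2 = 10 → (10, 0)
  seg 2: right by d10 = -63/50 → (437/50, 0)
  seg 3: up by d3 = 4 → (437/50, 4)
  seg 4: right by d6 = 26 → (1737/50, 4)
  seg 5: right by d4 = 1 → (1787/50, 4)
  seg 6: up by d4 = 1 → (1787/50, 5)
  seg 7: right by d7 = 13/2 → (1056/25, 5)
  seg 8: left by d3 = 4 → (956/25, 5)
  seg 9: up by d10 = -63/50 → (956/25, 187/50)
  seg 10: down by d4 = 1 → (956/25, 137/50)

d5 = 1
d6 = 26
d7 = 13/2
d8 = 163/10
d9 = 1/4
d10 = -63/50
endpoint = (956/25, 137/50)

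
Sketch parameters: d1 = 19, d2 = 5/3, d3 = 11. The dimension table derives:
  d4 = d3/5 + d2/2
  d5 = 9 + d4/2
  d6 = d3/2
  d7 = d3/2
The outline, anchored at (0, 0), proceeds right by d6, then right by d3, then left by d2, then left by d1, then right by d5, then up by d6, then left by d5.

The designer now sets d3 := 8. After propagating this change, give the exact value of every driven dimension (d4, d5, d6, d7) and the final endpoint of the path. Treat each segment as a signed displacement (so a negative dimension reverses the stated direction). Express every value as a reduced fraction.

d4 = 73/30
d5 = 613/60
d6 = 4
d7 = 4
endpoint = (-26/3, 4)

Apply edit: d3 := 8
  d4 = d3/5 + d2/2 = 73/30
  d5 = 9 + d4/2 = 613/60
  d6 = d3/2 = 4
  d7 = d3/2 = 4
Walk from origin (0, 0):
  seg 1: right by d6 = 4 → (4, 0)
  seg 2: right by d3 = 8 → (12, 0)
  seg 3: left by d2 = 5/3 → (31/3, 0)
  seg 4: left by d1 = 19 → (-26/3, 0)
  seg 5: right by d5 = 613/60 → (31/20, 0)
  seg 6: up by d6 = 4 → (31/20, 4)
  seg 7: left by d5 = 613/60 → (-26/3, 4)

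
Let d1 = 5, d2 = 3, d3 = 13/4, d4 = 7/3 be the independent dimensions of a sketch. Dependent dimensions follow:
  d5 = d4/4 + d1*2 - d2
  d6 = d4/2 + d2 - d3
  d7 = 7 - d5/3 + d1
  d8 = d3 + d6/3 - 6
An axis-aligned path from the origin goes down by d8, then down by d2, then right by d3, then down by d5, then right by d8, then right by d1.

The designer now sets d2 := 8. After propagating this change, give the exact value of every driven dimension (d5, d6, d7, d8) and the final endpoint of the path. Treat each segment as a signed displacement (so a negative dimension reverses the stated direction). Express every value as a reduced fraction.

Apply edit: d2 := 8
  d5 = d4/4 + d1*2 - d2 = 31/12
  d6 = d4/2 + d2 - d3 = 71/12
  d7 = 7 - d5/3 + d1 = 401/36
  d8 = d3 + d6/3 - 6 = -7/9
Walk from origin (0, 0):
  seg 1: down by d8 = -7/9 → (0, 7/9)
  seg 2: down by d2 = 8 → (0, -65/9)
  seg 3: right by d3 = 13/4 → (13/4, -65/9)
  seg 4: down by d5 = 31/12 → (13/4, -353/36)
  seg 5: right by d8 = -7/9 → (89/36, -353/36)
  seg 6: right by d1 = 5 → (269/36, -353/36)

d5 = 31/12
d6 = 71/12
d7 = 401/36
d8 = -7/9
endpoint = (269/36, -353/36)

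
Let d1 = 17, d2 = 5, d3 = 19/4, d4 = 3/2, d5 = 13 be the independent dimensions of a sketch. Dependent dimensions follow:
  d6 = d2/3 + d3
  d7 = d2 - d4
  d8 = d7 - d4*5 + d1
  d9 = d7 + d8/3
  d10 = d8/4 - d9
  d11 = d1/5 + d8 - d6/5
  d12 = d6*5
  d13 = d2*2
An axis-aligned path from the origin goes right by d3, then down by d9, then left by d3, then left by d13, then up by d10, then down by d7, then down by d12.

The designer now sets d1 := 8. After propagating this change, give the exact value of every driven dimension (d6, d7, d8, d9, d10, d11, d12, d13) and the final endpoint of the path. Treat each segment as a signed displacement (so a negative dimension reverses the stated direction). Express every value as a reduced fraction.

d6 = 77/12
d7 = 7/2
d8 = 4
d9 = 29/6
d10 = -23/6
d11 = 259/60
d12 = 385/12
d13 = 10
endpoint = (-10, -177/4)

Apply edit: d1 := 8
  d6 = d2/3 + d3 = 77/12
  d7 = d2 - d4 = 7/2
  d8 = d7 - d4*5 + d1 = 4
  d9 = d7 + d8/3 = 29/6
  d10 = d8/4 - d9 = -23/6
  d11 = d1/5 + d8 - d6/5 = 259/60
  d12 = d6*5 = 385/12
  d13 = d2*2 = 10
Walk from origin (0, 0):
  seg 1: right by d3 = 19/4 → (19/4, 0)
  seg 2: down by d9 = 29/6 → (19/4, -29/6)
  seg 3: left by d3 = 19/4 → (0, -29/6)
  seg 4: left by d13 = 10 → (-10, -29/6)
  seg 5: up by d10 = -23/6 → (-10, -26/3)
  seg 6: down by d7 = 7/2 → (-10, -73/6)
  seg 7: down by d12 = 385/12 → (-10, -177/4)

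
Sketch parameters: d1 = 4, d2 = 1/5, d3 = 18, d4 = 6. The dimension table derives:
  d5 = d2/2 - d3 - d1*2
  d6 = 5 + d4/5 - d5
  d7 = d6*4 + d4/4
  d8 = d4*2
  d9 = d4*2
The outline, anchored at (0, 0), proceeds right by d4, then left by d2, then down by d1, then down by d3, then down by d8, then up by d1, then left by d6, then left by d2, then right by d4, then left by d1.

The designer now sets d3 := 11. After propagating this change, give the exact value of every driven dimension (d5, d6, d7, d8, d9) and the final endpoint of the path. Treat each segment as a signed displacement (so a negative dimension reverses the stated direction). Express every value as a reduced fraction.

d5 = -189/10
d6 = 251/10
d7 = 1019/10
d8 = 12
d9 = 12
endpoint = (-35/2, -23)

Apply edit: d3 := 11
  d5 = d2/2 - d3 - d1*2 = -189/10
  d6 = 5 + d4/5 - d5 = 251/10
  d7 = d6*4 + d4/4 = 1019/10
  d8 = d4*2 = 12
  d9 = d4*2 = 12
Walk from origin (0, 0):
  seg 1: right by d4 = 6 → (6, 0)
  seg 2: left by d2 = 1/5 → (29/5, 0)
  seg 3: down by d1 = 4 → (29/5, -4)
  seg 4: down by d3 = 11 → (29/5, -15)
  seg 5: down by d8 = 12 → (29/5, -27)
  seg 6: up by d1 = 4 → (29/5, -23)
  seg 7: left by d6 = 251/10 → (-193/10, -23)
  seg 8: left by d2 = 1/5 → (-39/2, -23)
  seg 9: right by d4 = 6 → (-27/2, -23)
  seg 10: left by d1 = 4 → (-35/2, -23)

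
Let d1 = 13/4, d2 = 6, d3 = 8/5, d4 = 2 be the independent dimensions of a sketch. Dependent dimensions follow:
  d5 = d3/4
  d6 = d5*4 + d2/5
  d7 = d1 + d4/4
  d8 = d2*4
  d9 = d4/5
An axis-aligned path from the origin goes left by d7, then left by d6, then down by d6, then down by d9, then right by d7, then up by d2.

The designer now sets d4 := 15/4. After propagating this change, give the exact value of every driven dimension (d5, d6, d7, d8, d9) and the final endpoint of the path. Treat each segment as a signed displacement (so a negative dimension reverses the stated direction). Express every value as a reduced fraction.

Apply edit: d4 := 15/4
  d5 = d3/4 = 2/5
  d6 = d5*4 + d2/5 = 14/5
  d7 = d1 + d4/4 = 67/16
  d8 = d2*4 = 24
  d9 = d4/5 = 3/4
Walk from origin (0, 0):
  seg 1: left by d7 = 67/16 → (-67/16, 0)
  seg 2: left by d6 = 14/5 → (-559/80, 0)
  seg 3: down by d6 = 14/5 → (-559/80, -14/5)
  seg 4: down by d9 = 3/4 → (-559/80, -71/20)
  seg 5: right by d7 = 67/16 → (-14/5, -71/20)
  seg 6: up by d2 = 6 → (-14/5, 49/20)

d5 = 2/5
d6 = 14/5
d7 = 67/16
d8 = 24
d9 = 3/4
endpoint = (-14/5, 49/20)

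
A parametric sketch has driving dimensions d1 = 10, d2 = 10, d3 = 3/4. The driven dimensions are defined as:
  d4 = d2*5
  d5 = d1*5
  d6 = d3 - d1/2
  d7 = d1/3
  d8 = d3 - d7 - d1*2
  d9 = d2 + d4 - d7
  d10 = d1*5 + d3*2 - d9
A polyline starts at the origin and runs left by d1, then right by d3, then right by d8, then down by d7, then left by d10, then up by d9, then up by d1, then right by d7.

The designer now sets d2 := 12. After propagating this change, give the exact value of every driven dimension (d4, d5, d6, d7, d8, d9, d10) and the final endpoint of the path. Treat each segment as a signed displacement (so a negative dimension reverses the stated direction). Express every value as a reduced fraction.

Apply edit: d2 := 12
  d4 = d2*5 = 60
  d5 = d1*5 = 50
  d6 = d3 - d1/2 = -17/4
  d7 = d1/3 = 10/3
  d8 = d3 - d7 - d1*2 = -271/12
  d9 = d2 + d4 - d7 = 206/3
  d10 = d1*5 + d3*2 - d9 = -103/6
Walk from origin (0, 0):
  seg 1: left by d1 = 10 → (-10, 0)
  seg 2: right by d3 = 3/4 → (-37/4, 0)
  seg 3: right by d8 = -271/12 → (-191/6, 0)
  seg 4: down by d7 = 10/3 → (-191/6, -10/3)
  seg 5: left by d10 = -103/6 → (-44/3, -10/3)
  seg 6: up by d9 = 206/3 → (-44/3, 196/3)
  seg 7: up by d1 = 10 → (-44/3, 226/3)
  seg 8: right by d7 = 10/3 → (-34/3, 226/3)

d4 = 60
d5 = 50
d6 = -17/4
d7 = 10/3
d8 = -271/12
d9 = 206/3
d10 = -103/6
endpoint = (-34/3, 226/3)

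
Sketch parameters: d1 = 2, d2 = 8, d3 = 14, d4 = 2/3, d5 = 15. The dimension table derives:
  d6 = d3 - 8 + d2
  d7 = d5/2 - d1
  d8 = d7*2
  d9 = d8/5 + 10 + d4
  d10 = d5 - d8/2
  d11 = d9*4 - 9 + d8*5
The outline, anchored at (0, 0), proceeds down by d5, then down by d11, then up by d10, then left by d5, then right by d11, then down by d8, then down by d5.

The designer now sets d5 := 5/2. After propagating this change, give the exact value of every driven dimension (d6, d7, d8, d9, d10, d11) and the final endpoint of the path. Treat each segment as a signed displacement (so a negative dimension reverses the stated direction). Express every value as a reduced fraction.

Apply edit: d5 := 5/2
  d6 = d3 - 8 + d2 = 14
  d7 = d5/2 - d1 = -3/4
  d8 = d7*2 = -3/2
  d9 = d8/5 + 10 + d4 = 311/30
  d10 = d5 - d8/2 = 13/4
  d11 = d9*4 - 9 + d8*5 = 749/30
Walk from origin (0, 0):
  seg 1: down by d5 = 5/2 → (0, -5/2)
  seg 2: down by d11 = 749/30 → (0, -412/15)
  seg 3: up by d10 = 13/4 → (0, -1453/60)
  seg 4: left by d5 = 5/2 → (-5/2, -1453/60)
  seg 5: right by d11 = 749/30 → (337/15, -1453/60)
  seg 6: down by d8 = -3/2 → (337/15, -1363/60)
  seg 7: down by d5 = 5/2 → (337/15, -1513/60)

d6 = 14
d7 = -3/4
d8 = -3/2
d9 = 311/30
d10 = 13/4
d11 = 749/30
endpoint = (337/15, -1513/60)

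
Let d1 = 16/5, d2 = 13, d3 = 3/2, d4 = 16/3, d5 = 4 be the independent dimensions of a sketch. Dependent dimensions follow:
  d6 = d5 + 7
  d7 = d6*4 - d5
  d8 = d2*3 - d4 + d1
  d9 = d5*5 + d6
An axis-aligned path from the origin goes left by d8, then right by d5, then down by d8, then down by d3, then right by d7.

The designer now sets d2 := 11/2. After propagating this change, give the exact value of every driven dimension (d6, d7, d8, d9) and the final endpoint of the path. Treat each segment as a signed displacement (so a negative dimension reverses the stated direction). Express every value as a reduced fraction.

d6 = 11
d7 = 40
d8 = 431/30
d9 = 31
endpoint = (889/30, -238/15)

Apply edit: d2 := 11/2
  d6 = d5 + 7 = 11
  d7 = d6*4 - d5 = 40
  d8 = d2*3 - d4 + d1 = 431/30
  d9 = d5*5 + d6 = 31
Walk from origin (0, 0):
  seg 1: left by d8 = 431/30 → (-431/30, 0)
  seg 2: right by d5 = 4 → (-311/30, 0)
  seg 3: down by d8 = 431/30 → (-311/30, -431/30)
  seg 4: down by d3 = 3/2 → (-311/30, -238/15)
  seg 5: right by d7 = 40 → (889/30, -238/15)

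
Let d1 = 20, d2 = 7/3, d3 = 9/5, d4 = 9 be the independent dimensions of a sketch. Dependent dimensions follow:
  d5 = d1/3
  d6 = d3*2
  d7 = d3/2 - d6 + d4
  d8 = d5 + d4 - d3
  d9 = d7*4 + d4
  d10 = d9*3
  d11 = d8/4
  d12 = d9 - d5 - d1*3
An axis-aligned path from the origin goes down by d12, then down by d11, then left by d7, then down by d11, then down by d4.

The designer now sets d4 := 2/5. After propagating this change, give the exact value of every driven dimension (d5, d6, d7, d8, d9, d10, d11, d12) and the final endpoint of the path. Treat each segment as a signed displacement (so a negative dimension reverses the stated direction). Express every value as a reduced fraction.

d5 = 20/3
d6 = 18/5
d7 = -23/10
d8 = 79/15
d9 = -44/5
d10 = -132/5
d11 = 79/60
d12 = -1132/15
endpoint = (23/10, 2173/30)

Apply edit: d4 := 2/5
  d5 = d1/3 = 20/3
  d6 = d3*2 = 18/5
  d7 = d3/2 - d6 + d4 = -23/10
  d8 = d5 + d4 - d3 = 79/15
  d9 = d7*4 + d4 = -44/5
  d10 = d9*3 = -132/5
  d11 = d8/4 = 79/60
  d12 = d9 - d5 - d1*3 = -1132/15
Walk from origin (0, 0):
  seg 1: down by d12 = -1132/15 → (0, 1132/15)
  seg 2: down by d11 = 79/60 → (0, 1483/20)
  seg 3: left by d7 = -23/10 → (23/10, 1483/20)
  seg 4: down by d11 = 79/60 → (23/10, 437/6)
  seg 5: down by d4 = 2/5 → (23/10, 2173/30)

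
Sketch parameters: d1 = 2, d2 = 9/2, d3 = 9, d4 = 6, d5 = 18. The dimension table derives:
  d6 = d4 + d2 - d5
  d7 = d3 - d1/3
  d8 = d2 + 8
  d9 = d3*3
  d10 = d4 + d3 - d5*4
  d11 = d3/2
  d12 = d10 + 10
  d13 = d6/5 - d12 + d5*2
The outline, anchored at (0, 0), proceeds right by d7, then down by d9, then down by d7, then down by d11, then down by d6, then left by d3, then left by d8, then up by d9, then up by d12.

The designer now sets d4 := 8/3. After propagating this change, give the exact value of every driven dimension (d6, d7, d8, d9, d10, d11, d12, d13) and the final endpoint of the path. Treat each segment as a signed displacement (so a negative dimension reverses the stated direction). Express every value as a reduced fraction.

d6 = -65/6
d7 = 25/3
d8 = 25/2
d9 = 27
d10 = -181/3
d11 = 9/2
d12 = -151/3
d13 = 505/6
endpoint = (-79/6, -157/3)

Apply edit: d4 := 8/3
  d6 = d4 + d2 - d5 = -65/6
  d7 = d3 - d1/3 = 25/3
  d8 = d2 + 8 = 25/2
  d9 = d3*3 = 27
  d10 = d4 + d3 - d5*4 = -181/3
  d11 = d3/2 = 9/2
  d12 = d10 + 10 = -151/3
  d13 = d6/5 - d12 + d5*2 = 505/6
Walk from origin (0, 0):
  seg 1: right by d7 = 25/3 → (25/3, 0)
  seg 2: down by d9 = 27 → (25/3, -27)
  seg 3: down by d7 = 25/3 → (25/3, -106/3)
  seg 4: down by d11 = 9/2 → (25/3, -239/6)
  seg 5: down by d6 = -65/6 → (25/3, -29)
  seg 6: left by d3 = 9 → (-2/3, -29)
  seg 7: left by d8 = 25/2 → (-79/6, -29)
  seg 8: up by d9 = 27 → (-79/6, -2)
  seg 9: up by d12 = -151/3 → (-79/6, -157/3)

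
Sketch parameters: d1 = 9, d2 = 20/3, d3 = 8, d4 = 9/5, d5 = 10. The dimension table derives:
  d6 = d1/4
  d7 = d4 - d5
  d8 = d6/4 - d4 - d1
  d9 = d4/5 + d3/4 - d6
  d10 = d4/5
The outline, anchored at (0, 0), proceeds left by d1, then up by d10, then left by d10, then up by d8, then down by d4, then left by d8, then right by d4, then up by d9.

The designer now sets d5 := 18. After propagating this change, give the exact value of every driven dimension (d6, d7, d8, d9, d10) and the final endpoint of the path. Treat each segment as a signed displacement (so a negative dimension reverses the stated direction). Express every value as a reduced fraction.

Apply edit: d5 := 18
  d6 = d1/4 = 9/4
  d7 = d4 - d5 = -81/5
  d8 = d6/4 - d4 - d1 = -819/80
  d9 = d4/5 + d3/4 - d6 = 11/100
  d10 = d4/5 = 9/25
Walk from origin (0, 0):
  seg 1: left by d1 = 9 → (-9, 0)
  seg 2: up by d10 = 9/25 → (-9, 9/25)
  seg 3: left by d10 = 9/25 → (-234/25, 9/25)
  seg 4: up by d8 = -819/80 → (-234/25, -3951/400)
  seg 5: down by d4 = 9/5 → (-234/25, -4671/400)
  seg 6: left by d8 = -819/80 → (351/400, -4671/400)
  seg 7: right by d4 = 9/5 → (1071/400, -4671/400)
  seg 8: up by d9 = 11/100 → (1071/400, -4627/400)

d6 = 9/4
d7 = -81/5
d8 = -819/80
d9 = 11/100
d10 = 9/25
endpoint = (1071/400, -4627/400)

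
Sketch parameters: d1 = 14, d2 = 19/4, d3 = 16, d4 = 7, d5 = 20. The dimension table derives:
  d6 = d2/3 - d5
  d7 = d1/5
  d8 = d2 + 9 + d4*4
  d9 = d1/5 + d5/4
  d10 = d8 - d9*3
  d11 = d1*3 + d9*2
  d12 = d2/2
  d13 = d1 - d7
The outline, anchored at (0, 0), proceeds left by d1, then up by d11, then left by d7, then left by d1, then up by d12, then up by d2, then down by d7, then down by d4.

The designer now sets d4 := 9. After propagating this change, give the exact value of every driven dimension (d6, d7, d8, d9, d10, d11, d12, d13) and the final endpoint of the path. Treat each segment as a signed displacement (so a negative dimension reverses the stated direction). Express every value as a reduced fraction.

d6 = -221/12
d7 = 14/5
d8 = 199/4
d9 = 39/5
d10 = 527/20
d11 = 288/5
d12 = 19/8
d13 = 56/5
endpoint = (-154/5, 2117/40)

Apply edit: d4 := 9
  d6 = d2/3 - d5 = -221/12
  d7 = d1/5 = 14/5
  d8 = d2 + 9 + d4*4 = 199/4
  d9 = d1/5 + d5/4 = 39/5
  d10 = d8 - d9*3 = 527/20
  d11 = d1*3 + d9*2 = 288/5
  d12 = d2/2 = 19/8
  d13 = d1 - d7 = 56/5
Walk from origin (0, 0):
  seg 1: left by d1 = 14 → (-14, 0)
  seg 2: up by d11 = 288/5 → (-14, 288/5)
  seg 3: left by d7 = 14/5 → (-84/5, 288/5)
  seg 4: left by d1 = 14 → (-154/5, 288/5)
  seg 5: up by d12 = 19/8 → (-154/5, 2399/40)
  seg 6: up by d2 = 19/4 → (-154/5, 2589/40)
  seg 7: down by d7 = 14/5 → (-154/5, 2477/40)
  seg 8: down by d4 = 9 → (-154/5, 2117/40)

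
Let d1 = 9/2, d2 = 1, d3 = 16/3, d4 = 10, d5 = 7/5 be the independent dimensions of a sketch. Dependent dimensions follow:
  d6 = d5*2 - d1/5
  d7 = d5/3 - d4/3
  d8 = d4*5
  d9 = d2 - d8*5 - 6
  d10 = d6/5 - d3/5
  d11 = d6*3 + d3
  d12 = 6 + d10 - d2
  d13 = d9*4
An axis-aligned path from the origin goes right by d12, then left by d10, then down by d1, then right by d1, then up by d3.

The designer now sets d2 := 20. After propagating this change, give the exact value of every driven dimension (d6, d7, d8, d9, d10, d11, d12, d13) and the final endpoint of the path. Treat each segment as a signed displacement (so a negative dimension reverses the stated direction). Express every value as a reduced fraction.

d6 = 19/10
d7 = -43/15
d8 = 50
d9 = -236
d10 = -103/150
d11 = 331/30
d12 = -2203/150
d13 = -944
endpoint = (-19/2, 5/6)

Apply edit: d2 := 20
  d6 = d5*2 - d1/5 = 19/10
  d7 = d5/3 - d4/3 = -43/15
  d8 = d4*5 = 50
  d9 = d2 - d8*5 - 6 = -236
  d10 = d6/5 - d3/5 = -103/150
  d11 = d6*3 + d3 = 331/30
  d12 = 6 + d10 - d2 = -2203/150
  d13 = d9*4 = -944
Walk from origin (0, 0):
  seg 1: right by d12 = -2203/150 → (-2203/150, 0)
  seg 2: left by d10 = -103/150 → (-14, 0)
  seg 3: down by d1 = 9/2 → (-14, -9/2)
  seg 4: right by d1 = 9/2 → (-19/2, -9/2)
  seg 5: up by d3 = 16/3 → (-19/2, 5/6)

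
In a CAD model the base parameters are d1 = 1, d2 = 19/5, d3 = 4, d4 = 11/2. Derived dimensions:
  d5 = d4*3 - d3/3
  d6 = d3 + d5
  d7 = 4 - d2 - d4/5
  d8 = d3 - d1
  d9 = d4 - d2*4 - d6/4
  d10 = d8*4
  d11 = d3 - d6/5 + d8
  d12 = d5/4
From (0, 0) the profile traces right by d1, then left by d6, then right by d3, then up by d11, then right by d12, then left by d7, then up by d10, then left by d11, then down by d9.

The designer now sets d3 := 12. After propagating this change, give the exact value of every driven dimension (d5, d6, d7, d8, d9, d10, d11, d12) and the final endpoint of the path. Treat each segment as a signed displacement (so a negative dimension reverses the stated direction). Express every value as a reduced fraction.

Apply edit: d3 := 12
  d5 = d4*3 - d3/3 = 25/2
  d6 = d3 + d5 = 49/2
  d7 = 4 - d2 - d4/5 = -9/10
  d8 = d3 - d1 = 11
  d9 = d4 - d2*4 - d6/4 = -633/40
  d10 = d8*4 = 44
  d11 = d3 - d6/5 + d8 = 181/10
  d12 = d5/4 = 25/8
Walk from origin (0, 0):
  seg 1: right by d1 = 1 → (1, 0)
  seg 2: left by d6 = 49/2 → (-47/2, 0)
  seg 3: right by d3 = 12 → (-23/2, 0)
  seg 4: up by d11 = 181/10 → (-23/2, 181/10)
  seg 5: right by d12 = 25/8 → (-67/8, 181/10)
  seg 6: left by d7 = -9/10 → (-299/40, 181/10)
  seg 7: up by d10 = 44 → (-299/40, 621/10)
  seg 8: left by d11 = 181/10 → (-1023/40, 621/10)
  seg 9: down by d9 = -633/40 → (-1023/40, 3117/40)

d5 = 25/2
d6 = 49/2
d7 = -9/10
d8 = 11
d9 = -633/40
d10 = 44
d11 = 181/10
d12 = 25/8
endpoint = (-1023/40, 3117/40)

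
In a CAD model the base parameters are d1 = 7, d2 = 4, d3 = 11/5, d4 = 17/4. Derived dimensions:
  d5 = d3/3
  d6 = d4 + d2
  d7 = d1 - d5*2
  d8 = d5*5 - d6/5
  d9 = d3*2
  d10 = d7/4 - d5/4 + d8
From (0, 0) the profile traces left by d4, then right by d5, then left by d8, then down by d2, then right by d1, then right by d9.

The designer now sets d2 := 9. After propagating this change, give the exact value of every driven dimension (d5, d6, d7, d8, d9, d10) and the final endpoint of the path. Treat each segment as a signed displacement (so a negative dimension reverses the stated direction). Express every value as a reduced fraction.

d5 = 11/15
d6 = 53/4
d7 = 83/15
d8 = 61/60
d9 = 22/5
d10 = 133/60
endpoint = (103/15, -9)

Apply edit: d2 := 9
  d5 = d3/3 = 11/15
  d6 = d4 + d2 = 53/4
  d7 = d1 - d5*2 = 83/15
  d8 = d5*5 - d6/5 = 61/60
  d9 = d3*2 = 22/5
  d10 = d7/4 - d5/4 + d8 = 133/60
Walk from origin (0, 0):
  seg 1: left by d4 = 17/4 → (-17/4, 0)
  seg 2: right by d5 = 11/15 → (-211/60, 0)
  seg 3: left by d8 = 61/60 → (-68/15, 0)
  seg 4: down by d2 = 9 → (-68/15, -9)
  seg 5: right by d1 = 7 → (37/15, -9)
  seg 6: right by d9 = 22/5 → (103/15, -9)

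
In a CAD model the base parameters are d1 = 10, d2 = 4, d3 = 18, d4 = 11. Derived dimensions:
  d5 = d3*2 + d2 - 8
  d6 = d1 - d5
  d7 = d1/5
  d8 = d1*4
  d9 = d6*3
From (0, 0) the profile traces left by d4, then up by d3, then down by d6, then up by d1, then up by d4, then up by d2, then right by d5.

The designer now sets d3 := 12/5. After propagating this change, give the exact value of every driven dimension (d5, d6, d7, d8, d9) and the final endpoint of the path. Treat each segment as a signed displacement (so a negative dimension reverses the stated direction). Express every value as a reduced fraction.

d5 = 4/5
d6 = 46/5
d7 = 2
d8 = 40
d9 = 138/5
endpoint = (-51/5, 91/5)

Apply edit: d3 := 12/5
  d5 = d3*2 + d2 - 8 = 4/5
  d6 = d1 - d5 = 46/5
  d7 = d1/5 = 2
  d8 = d1*4 = 40
  d9 = d6*3 = 138/5
Walk from origin (0, 0):
  seg 1: left by d4 = 11 → (-11, 0)
  seg 2: up by d3 = 12/5 → (-11, 12/5)
  seg 3: down by d6 = 46/5 → (-11, -34/5)
  seg 4: up by d1 = 10 → (-11, 16/5)
  seg 5: up by d4 = 11 → (-11, 71/5)
  seg 6: up by d2 = 4 → (-11, 91/5)
  seg 7: right by d5 = 4/5 → (-51/5, 91/5)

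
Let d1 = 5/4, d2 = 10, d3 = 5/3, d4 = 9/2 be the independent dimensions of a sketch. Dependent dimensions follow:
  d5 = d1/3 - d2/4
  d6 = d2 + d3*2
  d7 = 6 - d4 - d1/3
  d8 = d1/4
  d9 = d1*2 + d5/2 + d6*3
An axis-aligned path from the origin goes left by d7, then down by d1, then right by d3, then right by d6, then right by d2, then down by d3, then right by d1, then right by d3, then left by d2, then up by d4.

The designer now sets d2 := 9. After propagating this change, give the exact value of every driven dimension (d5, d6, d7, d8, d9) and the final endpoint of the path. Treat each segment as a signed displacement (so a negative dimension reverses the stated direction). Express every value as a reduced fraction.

Apply edit: d2 := 9
  d5 = d1/3 - d2/4 = -11/6
  d6 = d2 + d3*2 = 37/3
  d7 = 6 - d4 - d1/3 = 13/12
  d8 = d1/4 = 5/16
  d9 = d1*2 + d5/2 + d6*3 = 463/12
Walk from origin (0, 0):
  seg 1: left by d7 = 13/12 → (-13/12, 0)
  seg 2: down by d1 = 5/4 → (-13/12, -5/4)
  seg 3: right by d3 = 5/3 → (7/12, -5/4)
  seg 4: right by d6 = 37/3 → (155/12, -5/4)
  seg 5: right by d2 = 9 → (263/12, -5/4)
  seg 6: down by d3 = 5/3 → (263/12, -35/12)
  seg 7: right by d1 = 5/4 → (139/6, -35/12)
  seg 8: right by d3 = 5/3 → (149/6, -35/12)
  seg 9: left by d2 = 9 → (95/6, -35/12)
  seg 10: up by d4 = 9/2 → (95/6, 19/12)

d5 = -11/6
d6 = 37/3
d7 = 13/12
d8 = 5/16
d9 = 463/12
endpoint = (95/6, 19/12)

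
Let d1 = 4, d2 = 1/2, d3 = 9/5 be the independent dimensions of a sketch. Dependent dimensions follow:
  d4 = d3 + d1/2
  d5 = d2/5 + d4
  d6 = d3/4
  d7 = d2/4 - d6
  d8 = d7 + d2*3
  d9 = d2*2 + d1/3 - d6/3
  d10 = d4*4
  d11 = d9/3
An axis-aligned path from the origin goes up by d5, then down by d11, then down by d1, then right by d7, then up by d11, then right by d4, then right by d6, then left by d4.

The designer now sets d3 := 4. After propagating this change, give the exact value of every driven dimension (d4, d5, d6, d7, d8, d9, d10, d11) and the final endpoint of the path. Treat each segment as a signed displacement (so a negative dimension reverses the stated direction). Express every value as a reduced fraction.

d4 = 6
d5 = 61/10
d6 = 1
d7 = -7/8
d8 = 5/8
d9 = 2
d10 = 24
d11 = 2/3
endpoint = (1/8, 21/10)

Apply edit: d3 := 4
  d4 = d3 + d1/2 = 6
  d5 = d2/5 + d4 = 61/10
  d6 = d3/4 = 1
  d7 = d2/4 - d6 = -7/8
  d8 = d7 + d2*3 = 5/8
  d9 = d2*2 + d1/3 - d6/3 = 2
  d10 = d4*4 = 24
  d11 = d9/3 = 2/3
Walk from origin (0, 0):
  seg 1: up by d5 = 61/10 → (0, 61/10)
  seg 2: down by d11 = 2/3 → (0, 163/30)
  seg 3: down by d1 = 4 → (0, 43/30)
  seg 4: right by d7 = -7/8 → (-7/8, 43/30)
  seg 5: up by d11 = 2/3 → (-7/8, 21/10)
  seg 6: right by d4 = 6 → (41/8, 21/10)
  seg 7: right by d6 = 1 → (49/8, 21/10)
  seg 8: left by d4 = 6 → (1/8, 21/10)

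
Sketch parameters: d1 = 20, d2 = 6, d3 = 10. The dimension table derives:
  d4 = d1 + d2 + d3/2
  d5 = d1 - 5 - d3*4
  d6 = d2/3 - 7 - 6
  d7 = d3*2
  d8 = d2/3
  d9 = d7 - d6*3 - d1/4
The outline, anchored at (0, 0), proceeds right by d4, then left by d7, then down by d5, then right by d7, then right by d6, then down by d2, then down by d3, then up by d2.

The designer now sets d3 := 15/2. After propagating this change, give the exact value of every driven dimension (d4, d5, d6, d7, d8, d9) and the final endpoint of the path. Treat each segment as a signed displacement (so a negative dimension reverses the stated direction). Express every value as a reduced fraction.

Apply edit: d3 := 15/2
  d4 = d1 + d2 + d3/2 = 119/4
  d5 = d1 - 5 - d3*4 = -15
  d6 = d2/3 - 7 - 6 = -11
  d7 = d3*2 = 15
  d8 = d2/3 = 2
  d9 = d7 - d6*3 - d1/4 = 43
Walk from origin (0, 0):
  seg 1: right by d4 = 119/4 → (119/4, 0)
  seg 2: left by d7 = 15 → (59/4, 0)
  seg 3: down by d5 = -15 → (59/4, 15)
  seg 4: right by d7 = 15 → (119/4, 15)
  seg 5: right by d6 = -11 → (75/4, 15)
  seg 6: down by d2 = 6 → (75/4, 9)
  seg 7: down by d3 = 15/2 → (75/4, 3/2)
  seg 8: up by d2 = 6 → (75/4, 15/2)

d4 = 119/4
d5 = -15
d6 = -11
d7 = 15
d8 = 2
d9 = 43
endpoint = (75/4, 15/2)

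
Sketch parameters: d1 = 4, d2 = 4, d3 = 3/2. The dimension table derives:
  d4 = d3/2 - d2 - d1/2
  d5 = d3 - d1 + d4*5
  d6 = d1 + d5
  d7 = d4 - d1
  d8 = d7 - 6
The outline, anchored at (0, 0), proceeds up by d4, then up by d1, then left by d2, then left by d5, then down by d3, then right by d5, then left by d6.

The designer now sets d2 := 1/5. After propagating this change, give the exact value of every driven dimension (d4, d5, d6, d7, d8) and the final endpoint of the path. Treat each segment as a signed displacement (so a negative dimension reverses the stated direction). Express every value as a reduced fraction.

Apply edit: d2 := 1/5
  d4 = d3/2 - d2 - d1/2 = -29/20
  d5 = d3 - d1 + d4*5 = -39/4
  d6 = d1 + d5 = -23/4
  d7 = d4 - d1 = -109/20
  d8 = d7 - 6 = -229/20
Walk from origin (0, 0):
  seg 1: up by d4 = -29/20 → (0, -29/20)
  seg 2: up by d1 = 4 → (0, 51/20)
  seg 3: left by d2 = 1/5 → (-1/5, 51/20)
  seg 4: left by d5 = -39/4 → (191/20, 51/20)
  seg 5: down by d3 = 3/2 → (191/20, 21/20)
  seg 6: right by d5 = -39/4 → (-1/5, 21/20)
  seg 7: left by d6 = -23/4 → (111/20, 21/20)

d4 = -29/20
d5 = -39/4
d6 = -23/4
d7 = -109/20
d8 = -229/20
endpoint = (111/20, 21/20)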